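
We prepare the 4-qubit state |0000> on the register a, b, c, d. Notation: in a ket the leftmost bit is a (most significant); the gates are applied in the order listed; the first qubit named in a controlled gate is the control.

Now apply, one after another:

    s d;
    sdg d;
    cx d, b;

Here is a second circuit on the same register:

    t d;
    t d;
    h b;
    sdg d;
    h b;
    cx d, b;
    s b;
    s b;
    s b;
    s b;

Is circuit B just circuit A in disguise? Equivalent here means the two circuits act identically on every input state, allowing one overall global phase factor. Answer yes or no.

Yes, they are equivalent — the unitaries differ by at most a global phase.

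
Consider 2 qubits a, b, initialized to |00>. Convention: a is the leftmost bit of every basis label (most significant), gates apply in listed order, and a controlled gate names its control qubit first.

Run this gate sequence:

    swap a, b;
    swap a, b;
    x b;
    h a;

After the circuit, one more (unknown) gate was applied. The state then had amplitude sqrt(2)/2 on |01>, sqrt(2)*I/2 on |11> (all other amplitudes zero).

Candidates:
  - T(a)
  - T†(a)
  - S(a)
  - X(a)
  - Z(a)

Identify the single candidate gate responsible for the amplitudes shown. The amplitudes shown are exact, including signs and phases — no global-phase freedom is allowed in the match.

The unique candidate consistent with the amplitudes is S(a). Key observation: the block from step 1 through step 2 cancels to the identity and can be dropped.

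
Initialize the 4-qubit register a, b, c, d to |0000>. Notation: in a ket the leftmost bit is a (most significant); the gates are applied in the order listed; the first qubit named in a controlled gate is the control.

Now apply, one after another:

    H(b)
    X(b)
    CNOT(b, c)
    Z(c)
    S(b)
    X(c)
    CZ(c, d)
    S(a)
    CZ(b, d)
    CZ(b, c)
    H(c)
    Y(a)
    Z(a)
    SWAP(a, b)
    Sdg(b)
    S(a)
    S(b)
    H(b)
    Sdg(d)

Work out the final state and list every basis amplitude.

The final amplitudes are -sqrt(2)*I/4 on |0000>, 0 on |0001>, sqrt(2)*I/4 on |0010>, 0 on |0011>, sqrt(2)*I/4 on |0100>, 0 on |0101>, -sqrt(2)*I/4 on |0110>, 0 on |0111>, -sqrt(2)*I/4 on |1000>, 0 on |1001>, -sqrt(2)*I/4 on |1010>, 0 on |1011>, sqrt(2)*I/4 on |1100>, 0 on |1101>, sqrt(2)*I/4 on |1110>, 0 on |1111>.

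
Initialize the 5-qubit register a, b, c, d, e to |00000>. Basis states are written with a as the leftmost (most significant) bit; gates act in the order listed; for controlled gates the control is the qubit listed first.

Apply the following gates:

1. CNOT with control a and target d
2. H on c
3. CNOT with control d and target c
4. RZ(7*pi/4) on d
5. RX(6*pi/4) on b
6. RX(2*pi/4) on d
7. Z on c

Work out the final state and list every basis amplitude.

After the circuit, the state carries amplitude sqrt(2)*exp(I*pi/8)/4 on |00000>, -sqrt(2)*exp(5*I*pi/8)/4 on |00010>, -sqrt(2)*exp(I*pi/8)/4 on |00100>, sqrt(2)*exp(5*I*pi/8)/4 on |00110>, sqrt(2)*exp(5*I*pi/8)/4 on |01000>, sqrt(2)*exp(I*pi/8)/4 on |01010>, -sqrt(2)*exp(5*I*pi/8)/4 on |01100>, -sqrt(2)*exp(I*pi/8)/4 on |01110>, and 0 on every other basis state.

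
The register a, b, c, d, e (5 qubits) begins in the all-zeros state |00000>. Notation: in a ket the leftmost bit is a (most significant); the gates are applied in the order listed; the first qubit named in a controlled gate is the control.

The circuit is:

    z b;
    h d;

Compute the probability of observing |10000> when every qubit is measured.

The probability of measuring |10000> is 0.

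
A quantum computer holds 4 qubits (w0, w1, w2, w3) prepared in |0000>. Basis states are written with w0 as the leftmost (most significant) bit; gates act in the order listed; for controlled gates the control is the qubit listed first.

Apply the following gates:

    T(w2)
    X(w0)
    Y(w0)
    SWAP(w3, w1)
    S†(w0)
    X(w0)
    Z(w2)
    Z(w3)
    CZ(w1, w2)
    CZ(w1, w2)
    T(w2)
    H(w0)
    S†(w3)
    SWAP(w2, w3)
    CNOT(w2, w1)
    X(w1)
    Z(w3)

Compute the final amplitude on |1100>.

The final state's coefficient on |1100> equals sqrt(2)*I/2. Key observation: steps 9-10 multiply out to the identity, so the circuit reduces to the remaining gates.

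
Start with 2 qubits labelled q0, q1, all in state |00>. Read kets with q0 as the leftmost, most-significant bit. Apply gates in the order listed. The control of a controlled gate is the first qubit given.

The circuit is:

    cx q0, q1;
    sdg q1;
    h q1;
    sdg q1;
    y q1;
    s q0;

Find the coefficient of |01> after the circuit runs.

The amplitude on |01> is sqrt(2)*I/2.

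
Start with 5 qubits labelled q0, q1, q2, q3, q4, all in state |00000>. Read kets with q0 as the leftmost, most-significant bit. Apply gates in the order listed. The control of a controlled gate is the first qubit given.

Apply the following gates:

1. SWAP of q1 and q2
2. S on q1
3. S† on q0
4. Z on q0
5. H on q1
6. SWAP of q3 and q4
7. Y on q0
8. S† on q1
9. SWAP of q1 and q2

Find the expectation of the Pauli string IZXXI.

The observable IZXXI averages to 0.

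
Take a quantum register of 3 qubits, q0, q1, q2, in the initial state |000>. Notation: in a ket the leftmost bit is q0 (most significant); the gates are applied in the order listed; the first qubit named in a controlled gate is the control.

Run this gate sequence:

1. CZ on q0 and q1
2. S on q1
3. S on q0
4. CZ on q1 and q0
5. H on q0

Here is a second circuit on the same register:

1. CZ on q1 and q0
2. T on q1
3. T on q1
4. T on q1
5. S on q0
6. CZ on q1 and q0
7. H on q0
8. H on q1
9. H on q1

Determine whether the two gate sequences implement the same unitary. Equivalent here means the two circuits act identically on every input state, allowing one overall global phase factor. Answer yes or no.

No — the two circuits implement different unitaries, even allowing a global phase.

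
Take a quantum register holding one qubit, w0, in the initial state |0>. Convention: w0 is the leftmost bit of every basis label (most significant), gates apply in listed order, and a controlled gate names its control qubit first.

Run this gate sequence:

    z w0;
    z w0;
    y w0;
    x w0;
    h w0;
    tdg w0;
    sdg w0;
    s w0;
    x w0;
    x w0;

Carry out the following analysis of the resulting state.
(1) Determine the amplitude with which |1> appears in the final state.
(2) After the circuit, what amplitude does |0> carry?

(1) |1> carries amplitude sqrt(2)*exp(I*pi/4)/2 in the final state.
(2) The amplitude on |0> is sqrt(2)*I/2.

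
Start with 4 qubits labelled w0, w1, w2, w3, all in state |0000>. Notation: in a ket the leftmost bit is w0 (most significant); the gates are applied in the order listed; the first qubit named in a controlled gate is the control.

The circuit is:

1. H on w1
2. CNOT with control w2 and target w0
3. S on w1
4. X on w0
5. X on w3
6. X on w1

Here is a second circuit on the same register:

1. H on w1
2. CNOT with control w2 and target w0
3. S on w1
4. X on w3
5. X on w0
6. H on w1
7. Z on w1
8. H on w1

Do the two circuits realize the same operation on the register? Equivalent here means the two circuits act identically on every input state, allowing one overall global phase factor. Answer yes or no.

Yes — the two circuits implement the same unitary up to a global phase.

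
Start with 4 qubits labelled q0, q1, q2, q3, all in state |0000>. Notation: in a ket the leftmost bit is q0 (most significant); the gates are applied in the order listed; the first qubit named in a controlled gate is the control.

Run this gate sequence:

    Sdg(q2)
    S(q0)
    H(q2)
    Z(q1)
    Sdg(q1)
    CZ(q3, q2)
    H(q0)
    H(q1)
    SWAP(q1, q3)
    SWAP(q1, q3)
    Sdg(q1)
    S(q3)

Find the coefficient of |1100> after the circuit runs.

|1100> carries amplitude -sqrt(2)*I/4 in the final state.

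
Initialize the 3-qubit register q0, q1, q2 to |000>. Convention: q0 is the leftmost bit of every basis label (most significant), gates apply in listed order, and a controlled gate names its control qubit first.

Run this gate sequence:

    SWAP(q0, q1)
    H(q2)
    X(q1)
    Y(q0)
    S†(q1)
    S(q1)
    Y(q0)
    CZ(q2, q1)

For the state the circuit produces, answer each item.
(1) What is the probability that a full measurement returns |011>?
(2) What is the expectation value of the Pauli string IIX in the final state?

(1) Outcome |011> occurs with probability 1/2. Key observation: gates 4-7 undo each other exactly, leaving only the rest of the circuit to track.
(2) In the final state, IIX has expectation -1.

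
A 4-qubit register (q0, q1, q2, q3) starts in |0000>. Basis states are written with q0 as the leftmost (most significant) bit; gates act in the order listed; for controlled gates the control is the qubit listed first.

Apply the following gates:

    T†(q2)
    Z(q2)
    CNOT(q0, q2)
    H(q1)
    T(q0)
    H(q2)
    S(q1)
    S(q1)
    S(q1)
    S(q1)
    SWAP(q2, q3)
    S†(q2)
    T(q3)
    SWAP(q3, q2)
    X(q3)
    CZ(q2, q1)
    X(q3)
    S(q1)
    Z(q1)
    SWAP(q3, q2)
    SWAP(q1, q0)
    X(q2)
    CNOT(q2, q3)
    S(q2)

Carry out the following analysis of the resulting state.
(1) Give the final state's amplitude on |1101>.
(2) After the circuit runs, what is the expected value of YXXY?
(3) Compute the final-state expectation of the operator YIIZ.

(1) The amplitude on |1101> is 0. Key observation: gates 7-10 undo each other exactly, leaving only the rest of the circuit to track.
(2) The expectation value of YXXY is 0.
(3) In the final state, YIIZ has expectation 1.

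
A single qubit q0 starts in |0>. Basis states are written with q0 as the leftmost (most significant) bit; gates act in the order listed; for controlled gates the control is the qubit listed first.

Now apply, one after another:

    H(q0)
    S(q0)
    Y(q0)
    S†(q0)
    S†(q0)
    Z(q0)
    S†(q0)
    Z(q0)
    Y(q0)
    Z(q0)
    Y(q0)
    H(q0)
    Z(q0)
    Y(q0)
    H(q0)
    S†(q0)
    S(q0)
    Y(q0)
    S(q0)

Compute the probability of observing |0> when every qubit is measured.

The probability of measuring |0> is 1/2.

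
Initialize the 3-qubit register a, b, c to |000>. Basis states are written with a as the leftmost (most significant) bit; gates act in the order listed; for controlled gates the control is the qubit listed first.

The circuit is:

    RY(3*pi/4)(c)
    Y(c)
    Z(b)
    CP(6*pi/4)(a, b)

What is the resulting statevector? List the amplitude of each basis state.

After the circuit, the state carries amplitude -I*sqrt(sqrt(2) + 2)/2 on |000>, I*sqrt(2 - sqrt(2))/2 on |001>, and 0 on every other basis state.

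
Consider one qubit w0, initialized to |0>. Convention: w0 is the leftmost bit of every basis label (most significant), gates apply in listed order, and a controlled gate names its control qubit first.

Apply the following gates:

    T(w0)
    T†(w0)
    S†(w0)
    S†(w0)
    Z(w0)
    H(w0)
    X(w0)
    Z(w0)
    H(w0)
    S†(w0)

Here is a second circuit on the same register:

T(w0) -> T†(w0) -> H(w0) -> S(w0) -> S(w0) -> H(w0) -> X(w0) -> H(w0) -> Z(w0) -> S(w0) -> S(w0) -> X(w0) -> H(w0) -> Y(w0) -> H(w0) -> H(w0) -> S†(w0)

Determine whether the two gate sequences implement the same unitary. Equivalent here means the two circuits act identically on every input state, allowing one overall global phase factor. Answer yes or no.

No, they are not equivalent — no single phase factor reconciles the two unitaries.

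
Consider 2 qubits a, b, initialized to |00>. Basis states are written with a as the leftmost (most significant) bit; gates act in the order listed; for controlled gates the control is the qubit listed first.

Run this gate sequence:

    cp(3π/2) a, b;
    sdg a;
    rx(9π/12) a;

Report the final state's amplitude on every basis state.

The resulting statevector has amplitude sqrt(2 - sqrt(2))/2 on |00>, 0 on |01>, -I*sqrt(sqrt(2) + 2)/2 on |10>, 0 on |11>.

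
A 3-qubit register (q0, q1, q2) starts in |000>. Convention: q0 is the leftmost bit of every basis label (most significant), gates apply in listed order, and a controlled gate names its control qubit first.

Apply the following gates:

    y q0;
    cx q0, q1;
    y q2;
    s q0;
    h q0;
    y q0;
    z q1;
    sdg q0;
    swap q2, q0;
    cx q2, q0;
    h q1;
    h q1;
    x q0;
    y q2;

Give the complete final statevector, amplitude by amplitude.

The final amplitudes are -sqrt(2)*I/2 on |011>, sqrt(2)/2 on |110>, and 0 on every other basis state. Key observation: the block from step 11 through step 12 cancels to the identity and can be dropped.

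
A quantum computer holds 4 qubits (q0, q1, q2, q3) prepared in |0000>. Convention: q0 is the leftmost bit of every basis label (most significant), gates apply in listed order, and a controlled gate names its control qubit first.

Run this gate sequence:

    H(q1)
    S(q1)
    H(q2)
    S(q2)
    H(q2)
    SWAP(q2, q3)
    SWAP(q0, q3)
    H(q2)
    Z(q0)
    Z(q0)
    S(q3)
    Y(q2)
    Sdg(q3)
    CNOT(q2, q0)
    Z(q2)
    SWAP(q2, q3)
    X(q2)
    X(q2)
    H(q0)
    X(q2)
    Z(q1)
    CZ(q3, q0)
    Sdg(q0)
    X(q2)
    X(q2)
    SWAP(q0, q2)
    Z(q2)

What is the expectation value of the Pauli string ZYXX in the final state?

The expectation value of ZYXX is -1.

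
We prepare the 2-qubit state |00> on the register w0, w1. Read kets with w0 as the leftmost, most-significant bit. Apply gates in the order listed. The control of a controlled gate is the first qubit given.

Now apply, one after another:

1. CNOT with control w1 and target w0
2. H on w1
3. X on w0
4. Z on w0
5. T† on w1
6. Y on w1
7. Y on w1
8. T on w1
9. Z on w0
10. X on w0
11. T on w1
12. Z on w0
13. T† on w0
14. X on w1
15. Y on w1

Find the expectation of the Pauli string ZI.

The expectation value of ZI is 1. Key observation: steps 3-10 multiply out to the identity, so the circuit reduces to the remaining gates.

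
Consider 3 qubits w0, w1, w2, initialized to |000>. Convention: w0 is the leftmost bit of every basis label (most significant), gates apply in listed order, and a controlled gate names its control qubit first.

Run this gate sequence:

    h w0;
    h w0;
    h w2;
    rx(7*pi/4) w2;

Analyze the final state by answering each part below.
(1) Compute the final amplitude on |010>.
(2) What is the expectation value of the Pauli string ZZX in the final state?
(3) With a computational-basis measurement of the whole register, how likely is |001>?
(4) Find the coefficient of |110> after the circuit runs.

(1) |010> carries amplitude 0 in the final state. Key observation: steps 1-2 multiply out to the identity, so the circuit reduces to the remaining gates.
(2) In the final state, ZZX has expectation 1.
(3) Outcome |001> occurs with probability 1/2.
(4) The final state's coefficient on |110> equals 0.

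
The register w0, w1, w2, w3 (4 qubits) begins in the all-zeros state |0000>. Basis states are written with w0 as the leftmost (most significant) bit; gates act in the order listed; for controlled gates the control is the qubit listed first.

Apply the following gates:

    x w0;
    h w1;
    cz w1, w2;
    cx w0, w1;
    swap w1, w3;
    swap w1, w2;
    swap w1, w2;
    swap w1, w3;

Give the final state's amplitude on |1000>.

The amplitude on |1000> is sqrt(2)/2.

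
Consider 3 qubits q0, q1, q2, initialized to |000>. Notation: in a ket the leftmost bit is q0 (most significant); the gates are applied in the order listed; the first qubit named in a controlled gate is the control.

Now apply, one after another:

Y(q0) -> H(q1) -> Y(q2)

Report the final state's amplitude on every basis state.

The resulting statevector has amplitude -sqrt(2)/2 on |101>, -sqrt(2)/2 on |111>, and 0 on every other basis state.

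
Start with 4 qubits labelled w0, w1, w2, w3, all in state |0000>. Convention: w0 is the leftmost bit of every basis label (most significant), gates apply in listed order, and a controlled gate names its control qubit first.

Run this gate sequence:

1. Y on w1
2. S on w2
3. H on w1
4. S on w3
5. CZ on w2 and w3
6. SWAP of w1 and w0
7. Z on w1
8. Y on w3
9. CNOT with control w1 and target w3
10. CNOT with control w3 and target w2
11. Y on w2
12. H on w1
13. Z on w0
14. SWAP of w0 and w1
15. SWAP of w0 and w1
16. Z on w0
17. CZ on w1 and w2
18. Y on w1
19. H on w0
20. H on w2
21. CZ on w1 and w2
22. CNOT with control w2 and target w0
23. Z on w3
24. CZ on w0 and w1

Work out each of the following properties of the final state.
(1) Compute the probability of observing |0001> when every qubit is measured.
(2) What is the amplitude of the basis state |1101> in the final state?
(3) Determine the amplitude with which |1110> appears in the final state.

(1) A full measurement returns |0001> with probability 0.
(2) The final state's coefficient on |1101> equals -1/2.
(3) The amplitude on |1110> is 0.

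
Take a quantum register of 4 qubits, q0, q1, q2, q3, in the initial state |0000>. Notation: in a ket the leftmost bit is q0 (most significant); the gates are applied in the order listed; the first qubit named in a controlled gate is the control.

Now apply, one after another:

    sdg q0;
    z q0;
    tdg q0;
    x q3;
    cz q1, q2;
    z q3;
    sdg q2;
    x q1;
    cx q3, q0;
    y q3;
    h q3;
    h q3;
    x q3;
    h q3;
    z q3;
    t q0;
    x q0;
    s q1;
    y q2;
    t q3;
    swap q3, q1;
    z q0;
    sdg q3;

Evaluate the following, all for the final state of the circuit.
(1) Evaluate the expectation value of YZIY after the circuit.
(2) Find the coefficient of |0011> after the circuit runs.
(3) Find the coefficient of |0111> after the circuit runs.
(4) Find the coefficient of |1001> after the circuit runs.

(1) In the final state, YZIY has expectation 0.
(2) The final state's coefficient on |0011> equals -sqrt(2)*exp(I*pi/4)/2.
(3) |0111> carries amplitude -sqrt(2)*I/2 in the final state.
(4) The amplitude on |1001> is 0.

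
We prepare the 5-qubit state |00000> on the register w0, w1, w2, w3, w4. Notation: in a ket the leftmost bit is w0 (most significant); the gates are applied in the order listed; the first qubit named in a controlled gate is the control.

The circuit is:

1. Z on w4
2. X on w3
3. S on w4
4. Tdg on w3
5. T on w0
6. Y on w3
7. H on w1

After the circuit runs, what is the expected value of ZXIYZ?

In the final state, ZXIYZ has expectation 0.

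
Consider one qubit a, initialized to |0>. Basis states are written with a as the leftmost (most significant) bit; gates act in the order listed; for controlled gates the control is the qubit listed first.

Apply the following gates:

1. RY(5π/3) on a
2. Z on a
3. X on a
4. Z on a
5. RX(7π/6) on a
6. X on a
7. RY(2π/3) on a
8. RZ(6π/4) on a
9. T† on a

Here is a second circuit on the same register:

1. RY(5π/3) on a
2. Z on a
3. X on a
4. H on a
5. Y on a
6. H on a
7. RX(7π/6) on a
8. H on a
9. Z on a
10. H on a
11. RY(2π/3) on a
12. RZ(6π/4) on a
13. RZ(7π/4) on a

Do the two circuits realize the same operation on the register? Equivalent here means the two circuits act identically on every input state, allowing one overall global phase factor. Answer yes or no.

No: there is an input state on which the two circuits produce genuinely different outputs (not merely differing by a phase).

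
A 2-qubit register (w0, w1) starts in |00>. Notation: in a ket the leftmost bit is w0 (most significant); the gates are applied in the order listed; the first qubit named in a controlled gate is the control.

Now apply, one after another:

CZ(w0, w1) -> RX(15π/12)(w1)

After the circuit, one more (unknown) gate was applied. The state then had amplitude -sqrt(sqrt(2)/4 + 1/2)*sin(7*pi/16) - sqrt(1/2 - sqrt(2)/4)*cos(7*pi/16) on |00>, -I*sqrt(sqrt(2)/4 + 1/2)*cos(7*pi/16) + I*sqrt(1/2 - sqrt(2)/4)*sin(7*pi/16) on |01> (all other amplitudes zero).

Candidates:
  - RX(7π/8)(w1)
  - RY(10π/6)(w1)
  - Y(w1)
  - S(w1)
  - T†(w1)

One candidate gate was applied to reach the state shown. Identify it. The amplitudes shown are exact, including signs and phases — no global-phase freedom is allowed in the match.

The applied gate was RX(7π/8)(w1).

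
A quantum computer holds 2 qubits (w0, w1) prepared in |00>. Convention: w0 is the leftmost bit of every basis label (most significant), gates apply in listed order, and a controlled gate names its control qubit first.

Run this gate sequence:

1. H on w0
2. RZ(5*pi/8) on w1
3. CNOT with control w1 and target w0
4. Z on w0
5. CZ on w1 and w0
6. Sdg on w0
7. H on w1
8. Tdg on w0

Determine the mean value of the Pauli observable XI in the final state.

In the final state, XI has expectation sqrt(2)/2.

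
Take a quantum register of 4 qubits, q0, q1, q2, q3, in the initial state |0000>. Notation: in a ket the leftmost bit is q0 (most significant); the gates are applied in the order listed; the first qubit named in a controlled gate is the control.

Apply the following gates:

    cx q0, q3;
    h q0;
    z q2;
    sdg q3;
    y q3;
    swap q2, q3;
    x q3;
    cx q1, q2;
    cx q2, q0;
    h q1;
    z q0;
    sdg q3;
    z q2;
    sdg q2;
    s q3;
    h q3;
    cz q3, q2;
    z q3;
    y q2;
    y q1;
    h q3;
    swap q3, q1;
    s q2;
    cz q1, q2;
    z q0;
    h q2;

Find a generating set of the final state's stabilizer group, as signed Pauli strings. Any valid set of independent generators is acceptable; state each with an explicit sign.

The stabilizer group can be generated by +XIII, +IIXI, -IIIX, -IZII, among other valid generating sets.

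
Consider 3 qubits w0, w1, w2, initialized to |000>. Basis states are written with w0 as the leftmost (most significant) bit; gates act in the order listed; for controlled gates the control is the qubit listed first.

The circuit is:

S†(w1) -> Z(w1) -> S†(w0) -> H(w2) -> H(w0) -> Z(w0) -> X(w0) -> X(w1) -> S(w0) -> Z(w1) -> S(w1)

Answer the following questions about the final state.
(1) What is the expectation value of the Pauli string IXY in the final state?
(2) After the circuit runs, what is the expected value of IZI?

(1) The observable IXY averages to 0.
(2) The observable IZI averages to -1.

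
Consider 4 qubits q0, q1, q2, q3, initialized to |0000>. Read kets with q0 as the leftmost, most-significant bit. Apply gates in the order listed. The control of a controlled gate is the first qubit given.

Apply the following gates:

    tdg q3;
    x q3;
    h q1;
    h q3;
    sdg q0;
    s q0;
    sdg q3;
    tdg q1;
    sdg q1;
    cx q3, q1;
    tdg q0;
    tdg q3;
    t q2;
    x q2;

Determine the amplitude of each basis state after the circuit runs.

The final amplitudes are 1/2 on |0010>, -I/2 on |0011>, -exp(I*pi/4)/2 on |0110>, exp(I*pi/4)/2 on |0111>, and 0 on every other basis state.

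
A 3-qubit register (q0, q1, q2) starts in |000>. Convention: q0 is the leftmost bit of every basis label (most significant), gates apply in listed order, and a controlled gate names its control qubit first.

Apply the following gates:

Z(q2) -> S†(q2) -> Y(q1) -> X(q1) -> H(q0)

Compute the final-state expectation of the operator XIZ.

The expectation value of XIZ is 1.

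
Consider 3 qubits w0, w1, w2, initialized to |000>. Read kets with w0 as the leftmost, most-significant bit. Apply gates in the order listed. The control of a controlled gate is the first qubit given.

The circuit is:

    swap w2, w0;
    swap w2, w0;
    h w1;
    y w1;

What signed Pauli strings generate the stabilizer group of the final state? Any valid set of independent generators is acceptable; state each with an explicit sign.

The stabilizer group can be generated by -IXI, +ZII, +IIZ, among other valid generating sets.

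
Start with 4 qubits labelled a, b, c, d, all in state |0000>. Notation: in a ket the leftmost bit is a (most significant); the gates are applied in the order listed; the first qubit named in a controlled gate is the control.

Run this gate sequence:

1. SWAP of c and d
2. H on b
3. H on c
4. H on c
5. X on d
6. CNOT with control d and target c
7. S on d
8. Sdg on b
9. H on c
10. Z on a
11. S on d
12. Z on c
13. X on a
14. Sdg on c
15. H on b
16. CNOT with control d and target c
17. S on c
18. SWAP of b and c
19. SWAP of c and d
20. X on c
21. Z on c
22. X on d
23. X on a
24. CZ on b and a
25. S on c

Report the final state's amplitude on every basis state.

The resulting statevector has amplitude sqrt(2)*(-1 + I)/4 on |0000>, sqrt(2)*(1 + I)/4 on |0001>, sqrt(2)*(1 - I)/4 on |0100>, sqrt(2)*(-1 - I)/4 on |0101>, and 0 on every other basis state. Key observation: steps 3-4 multiply out to the identity, so the circuit reduces to the remaining gates.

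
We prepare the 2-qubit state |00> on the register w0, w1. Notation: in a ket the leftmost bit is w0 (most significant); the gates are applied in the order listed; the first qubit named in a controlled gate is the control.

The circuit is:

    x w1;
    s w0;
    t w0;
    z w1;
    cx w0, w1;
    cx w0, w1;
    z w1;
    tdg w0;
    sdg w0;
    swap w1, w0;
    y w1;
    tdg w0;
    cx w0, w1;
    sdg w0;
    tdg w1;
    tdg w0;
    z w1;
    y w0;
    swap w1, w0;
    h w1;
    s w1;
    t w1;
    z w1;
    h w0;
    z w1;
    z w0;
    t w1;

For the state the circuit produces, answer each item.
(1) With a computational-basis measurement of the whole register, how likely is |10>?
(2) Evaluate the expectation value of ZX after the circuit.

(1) Outcome |10> occurs with probability 1/4. Key observation: gates 2-9 undo each other exactly, leaving only the rest of the circuit to track.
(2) The observable ZX averages to 0.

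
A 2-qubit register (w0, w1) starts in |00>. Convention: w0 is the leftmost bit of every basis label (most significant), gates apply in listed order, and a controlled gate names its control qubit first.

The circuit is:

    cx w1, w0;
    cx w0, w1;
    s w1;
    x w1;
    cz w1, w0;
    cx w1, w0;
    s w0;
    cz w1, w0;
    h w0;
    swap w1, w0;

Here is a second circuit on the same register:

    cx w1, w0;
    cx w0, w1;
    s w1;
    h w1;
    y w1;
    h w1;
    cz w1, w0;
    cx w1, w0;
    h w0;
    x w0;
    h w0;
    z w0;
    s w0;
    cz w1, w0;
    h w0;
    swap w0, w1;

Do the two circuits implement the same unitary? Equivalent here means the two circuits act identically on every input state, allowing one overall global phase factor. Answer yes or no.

No, they are not equivalent — no single phase factor reconciles the two unitaries.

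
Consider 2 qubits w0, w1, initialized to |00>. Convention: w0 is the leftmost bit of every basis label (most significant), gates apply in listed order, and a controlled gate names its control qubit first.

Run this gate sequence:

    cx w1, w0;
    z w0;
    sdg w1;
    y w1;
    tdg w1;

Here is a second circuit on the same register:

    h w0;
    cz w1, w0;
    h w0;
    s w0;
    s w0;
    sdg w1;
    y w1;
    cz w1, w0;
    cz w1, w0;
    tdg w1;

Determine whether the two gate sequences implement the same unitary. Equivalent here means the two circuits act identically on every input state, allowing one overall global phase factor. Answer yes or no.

Yes: on every input state the two circuits agree up to one overall phase factor.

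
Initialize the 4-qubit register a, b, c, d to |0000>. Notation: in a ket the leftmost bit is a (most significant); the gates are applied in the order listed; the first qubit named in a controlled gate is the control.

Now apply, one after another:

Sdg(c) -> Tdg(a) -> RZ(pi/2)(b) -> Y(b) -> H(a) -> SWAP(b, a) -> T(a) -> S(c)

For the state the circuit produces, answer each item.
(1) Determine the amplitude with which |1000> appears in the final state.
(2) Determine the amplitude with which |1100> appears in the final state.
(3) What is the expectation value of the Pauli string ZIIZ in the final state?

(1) |1000> carries amplitude sqrt(2)*I/2 in the final state.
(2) |1100> carries amplitude sqrt(2)*I/2 in the final state.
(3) The observable ZIIZ averages to -1.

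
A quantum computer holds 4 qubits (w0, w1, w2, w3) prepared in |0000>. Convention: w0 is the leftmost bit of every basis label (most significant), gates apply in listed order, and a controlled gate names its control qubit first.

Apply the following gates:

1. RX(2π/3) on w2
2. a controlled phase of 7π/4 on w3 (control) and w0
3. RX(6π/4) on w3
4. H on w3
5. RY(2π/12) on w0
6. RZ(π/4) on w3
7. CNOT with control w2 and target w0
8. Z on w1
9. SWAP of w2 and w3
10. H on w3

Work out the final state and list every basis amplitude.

After the circuit, the state carries amplitude (2 - I + sqrt(3)*I)*exp(7*I*pi/8)/8 on |0000>, (-1 + sqrt(3) + 2*I)*exp(7*I*pi/8)/8 on |0001>, -sqrt(3)*exp(I*pi/8)/8 + exp(I*pi/8)/8 + exp(5*I*pi/8)/4 on |0010>, (-2 - I + sqrt(3)*I)*exp(I*pi/8)/8 on |0011>, 0 on |0100>, 0 on |0101>, 0 on |0110>, 0 on |0111>, (1 + sqrt(3) - 2*I)*exp(7*I*pi/8)/8 on |1000>, (-2 + I + sqrt(3)*I)*exp(7*I*pi/8)/8 on |1001>, (2 + I + sqrt(3)*I)*exp(I*pi/8)/8 on |1010>, (-sqrt(3) - 1 - 2*I)*exp(I*pi/8)/8 on |1011>, 0 on |1100>, 0 on |1101>, 0 on |1110>, 0 on |1111>.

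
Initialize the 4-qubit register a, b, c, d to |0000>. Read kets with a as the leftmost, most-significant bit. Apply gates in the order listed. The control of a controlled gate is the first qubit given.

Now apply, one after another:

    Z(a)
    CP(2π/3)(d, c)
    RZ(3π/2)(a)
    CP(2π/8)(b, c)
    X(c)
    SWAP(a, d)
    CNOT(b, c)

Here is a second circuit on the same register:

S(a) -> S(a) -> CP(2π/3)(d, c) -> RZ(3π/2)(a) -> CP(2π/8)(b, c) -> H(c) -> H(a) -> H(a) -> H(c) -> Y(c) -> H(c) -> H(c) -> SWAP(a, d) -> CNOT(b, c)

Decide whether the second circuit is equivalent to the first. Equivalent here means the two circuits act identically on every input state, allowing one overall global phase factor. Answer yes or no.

No, they are not equivalent — no single phase factor reconciles the two unitaries.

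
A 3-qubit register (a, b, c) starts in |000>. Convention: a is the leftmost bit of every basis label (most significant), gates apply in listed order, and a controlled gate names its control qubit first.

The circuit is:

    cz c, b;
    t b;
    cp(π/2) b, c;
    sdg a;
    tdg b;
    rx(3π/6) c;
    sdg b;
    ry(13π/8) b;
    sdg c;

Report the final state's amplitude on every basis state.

The resulting statevector has amplitude -sqrt(2)*cos(3*pi/16)/2 on |000>, sqrt(2)*cos(3*pi/16)/2 on |001>, sqrt(2)*sin(3*pi/16)/2 on |010>, -sqrt(2)*sin(3*pi/16)/2 on |011>, 0 on |100>, 0 on |101>, 0 on |110>, 0 on |111>.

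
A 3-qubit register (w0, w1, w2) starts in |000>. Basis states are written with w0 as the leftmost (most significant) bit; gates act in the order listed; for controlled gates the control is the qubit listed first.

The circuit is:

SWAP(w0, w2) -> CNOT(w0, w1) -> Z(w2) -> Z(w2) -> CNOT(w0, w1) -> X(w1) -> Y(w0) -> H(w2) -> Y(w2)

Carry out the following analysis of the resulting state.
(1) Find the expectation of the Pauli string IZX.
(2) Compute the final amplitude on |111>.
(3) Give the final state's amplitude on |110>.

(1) The observable IZX averages to 1. Key observation: the block from step 2 through step 5 cancels to the identity and can be dropped.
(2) |111> carries amplitude -sqrt(2)/2 in the final state.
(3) The final state's coefficient on |110> equals sqrt(2)/2.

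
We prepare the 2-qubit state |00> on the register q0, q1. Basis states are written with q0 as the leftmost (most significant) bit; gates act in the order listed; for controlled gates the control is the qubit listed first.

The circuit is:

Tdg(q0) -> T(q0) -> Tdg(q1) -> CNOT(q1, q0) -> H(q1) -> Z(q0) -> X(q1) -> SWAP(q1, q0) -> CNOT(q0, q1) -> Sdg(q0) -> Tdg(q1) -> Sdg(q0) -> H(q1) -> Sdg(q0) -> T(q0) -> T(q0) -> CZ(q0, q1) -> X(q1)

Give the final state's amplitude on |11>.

The final state's coefficient on |11> equals exp(3*I*pi/4)/2.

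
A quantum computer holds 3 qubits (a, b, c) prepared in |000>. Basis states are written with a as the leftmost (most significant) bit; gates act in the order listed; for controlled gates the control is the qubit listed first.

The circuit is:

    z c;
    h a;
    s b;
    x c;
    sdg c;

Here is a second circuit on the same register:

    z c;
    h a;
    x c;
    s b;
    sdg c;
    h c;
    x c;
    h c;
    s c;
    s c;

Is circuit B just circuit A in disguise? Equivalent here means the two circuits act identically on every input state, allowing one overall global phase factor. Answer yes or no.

Yes — the two circuits implement the same unitary up to a global phase.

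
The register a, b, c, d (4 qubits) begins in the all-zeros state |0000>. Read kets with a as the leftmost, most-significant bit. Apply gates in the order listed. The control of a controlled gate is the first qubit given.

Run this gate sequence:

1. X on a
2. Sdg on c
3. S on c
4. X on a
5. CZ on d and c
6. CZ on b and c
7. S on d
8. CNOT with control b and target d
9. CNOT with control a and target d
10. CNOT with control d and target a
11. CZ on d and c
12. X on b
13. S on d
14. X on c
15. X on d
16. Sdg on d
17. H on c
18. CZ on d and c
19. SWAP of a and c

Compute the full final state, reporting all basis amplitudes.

The final amplitudes are -sqrt(2)*I/2 on |0101>, -sqrt(2)*I/2 on |1101>, and 0 on every other basis state. Key observation: steps 1-4 multiply out to the identity, so the circuit reduces to the remaining gates.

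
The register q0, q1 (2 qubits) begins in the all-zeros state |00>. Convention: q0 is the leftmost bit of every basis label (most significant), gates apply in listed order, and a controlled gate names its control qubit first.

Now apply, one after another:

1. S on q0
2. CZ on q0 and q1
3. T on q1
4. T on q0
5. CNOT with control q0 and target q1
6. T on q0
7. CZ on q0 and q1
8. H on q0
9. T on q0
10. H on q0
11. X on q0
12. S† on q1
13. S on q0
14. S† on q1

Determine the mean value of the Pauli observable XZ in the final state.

In the final state, XZ has expectation -sqrt(2)/2.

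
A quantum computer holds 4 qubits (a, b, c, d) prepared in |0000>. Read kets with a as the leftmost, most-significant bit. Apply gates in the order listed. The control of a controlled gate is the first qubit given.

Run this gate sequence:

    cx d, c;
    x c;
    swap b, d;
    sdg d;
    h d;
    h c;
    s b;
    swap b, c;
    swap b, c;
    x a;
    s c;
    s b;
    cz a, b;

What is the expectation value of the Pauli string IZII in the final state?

The expectation value of IZII is 1. Key observation: gates 8-9 undo each other exactly, leaving only the rest of the circuit to track.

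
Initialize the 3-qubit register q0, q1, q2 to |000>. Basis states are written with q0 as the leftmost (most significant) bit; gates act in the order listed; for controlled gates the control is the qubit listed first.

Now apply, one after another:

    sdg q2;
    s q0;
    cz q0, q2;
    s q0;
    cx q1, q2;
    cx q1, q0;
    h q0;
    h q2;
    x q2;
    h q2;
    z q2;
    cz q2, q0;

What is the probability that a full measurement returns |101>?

Outcome |101> occurs with probability 0. Key observation: the block from step 8 through step 11 cancels to the identity and can be dropped.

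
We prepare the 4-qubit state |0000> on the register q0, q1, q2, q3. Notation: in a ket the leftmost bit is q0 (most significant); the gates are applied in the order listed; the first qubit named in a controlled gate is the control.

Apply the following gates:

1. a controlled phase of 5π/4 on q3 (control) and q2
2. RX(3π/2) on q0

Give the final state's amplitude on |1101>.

|1101> carries amplitude 0 in the final state.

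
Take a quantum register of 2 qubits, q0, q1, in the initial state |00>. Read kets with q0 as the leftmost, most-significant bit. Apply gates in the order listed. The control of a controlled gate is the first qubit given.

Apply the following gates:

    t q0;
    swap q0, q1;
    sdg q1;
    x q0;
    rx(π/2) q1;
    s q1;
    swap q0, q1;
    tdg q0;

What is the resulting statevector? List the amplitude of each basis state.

The final amplitudes are 0 on |00>, sqrt(2)/2 on |01>, 0 on |10>, -sqrt(2)*exp(3*I*pi/4)/2 on |11>.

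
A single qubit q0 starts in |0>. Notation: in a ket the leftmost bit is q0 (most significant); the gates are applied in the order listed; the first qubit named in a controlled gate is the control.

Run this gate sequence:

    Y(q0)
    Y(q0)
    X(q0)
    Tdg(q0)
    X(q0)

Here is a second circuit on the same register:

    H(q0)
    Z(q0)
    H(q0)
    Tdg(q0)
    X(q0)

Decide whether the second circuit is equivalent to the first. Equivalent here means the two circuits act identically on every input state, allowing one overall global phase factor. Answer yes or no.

Yes, they are equivalent — the unitaries differ by at most a global phase.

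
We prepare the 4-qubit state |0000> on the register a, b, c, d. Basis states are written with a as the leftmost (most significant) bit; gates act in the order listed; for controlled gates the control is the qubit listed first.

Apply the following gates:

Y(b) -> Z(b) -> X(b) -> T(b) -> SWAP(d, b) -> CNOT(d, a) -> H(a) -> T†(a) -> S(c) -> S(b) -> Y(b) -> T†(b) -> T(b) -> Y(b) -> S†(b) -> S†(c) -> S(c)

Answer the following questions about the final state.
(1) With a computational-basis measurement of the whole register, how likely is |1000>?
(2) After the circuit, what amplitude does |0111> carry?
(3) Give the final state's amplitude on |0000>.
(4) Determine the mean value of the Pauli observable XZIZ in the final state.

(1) A full measurement returns |1000> with probability 1/2. Key observation: the block from step 9 through step 16 cancels to the identity and can be dropped.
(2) The final state's coefficient on |0111> equals 0.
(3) The amplitude on |0000> is -sqrt(2)*I/2.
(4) The observable XZIZ averages to sqrt(2)/2.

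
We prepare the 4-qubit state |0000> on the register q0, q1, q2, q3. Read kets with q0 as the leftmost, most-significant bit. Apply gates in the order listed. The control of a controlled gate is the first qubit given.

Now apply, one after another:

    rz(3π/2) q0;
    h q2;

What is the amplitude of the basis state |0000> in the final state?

|0000> carries amplitude -sqrt(2)*exp(I*pi/4)/2 in the final state.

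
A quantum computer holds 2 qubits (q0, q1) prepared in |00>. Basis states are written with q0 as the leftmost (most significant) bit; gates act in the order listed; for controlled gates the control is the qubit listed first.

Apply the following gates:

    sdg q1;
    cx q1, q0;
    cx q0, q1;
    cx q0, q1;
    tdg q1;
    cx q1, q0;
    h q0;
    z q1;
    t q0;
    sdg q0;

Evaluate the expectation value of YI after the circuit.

In the final state, YI has expectation -sqrt(2)/2. Key observation: gates 3-4 undo each other exactly, leaving only the rest of the circuit to track.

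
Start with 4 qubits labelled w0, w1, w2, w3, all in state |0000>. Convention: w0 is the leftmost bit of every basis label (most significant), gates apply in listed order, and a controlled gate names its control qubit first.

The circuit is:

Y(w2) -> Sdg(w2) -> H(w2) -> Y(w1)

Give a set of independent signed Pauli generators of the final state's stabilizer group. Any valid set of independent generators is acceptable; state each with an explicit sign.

The final state is stabilized by the group generated by -IIXI, +ZIII, -IZII, +IIIZ; other independent generating sets are equally valid.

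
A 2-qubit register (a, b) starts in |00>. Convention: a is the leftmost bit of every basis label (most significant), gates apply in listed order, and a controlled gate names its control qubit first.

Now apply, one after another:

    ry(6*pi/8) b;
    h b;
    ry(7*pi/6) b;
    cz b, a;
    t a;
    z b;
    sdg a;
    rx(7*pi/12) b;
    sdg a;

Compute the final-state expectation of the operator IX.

The expectation value of IX is -sqrt(6)/4 + sqrt(2)/4.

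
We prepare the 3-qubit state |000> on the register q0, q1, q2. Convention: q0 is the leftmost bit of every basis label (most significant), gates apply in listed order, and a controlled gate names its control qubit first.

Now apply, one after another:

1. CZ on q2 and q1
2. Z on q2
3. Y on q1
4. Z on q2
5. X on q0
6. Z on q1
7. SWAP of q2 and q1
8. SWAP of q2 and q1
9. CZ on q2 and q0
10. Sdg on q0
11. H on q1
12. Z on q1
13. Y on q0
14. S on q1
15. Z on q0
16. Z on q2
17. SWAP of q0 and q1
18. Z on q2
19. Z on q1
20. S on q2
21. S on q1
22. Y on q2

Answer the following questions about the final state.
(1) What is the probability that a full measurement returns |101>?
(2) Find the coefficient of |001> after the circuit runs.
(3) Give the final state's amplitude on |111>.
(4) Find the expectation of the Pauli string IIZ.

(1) The probability of measuring |101> is 1/2. Key observation: gates 7-8 undo each other exactly, leaving only the rest of the circuit to track.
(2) The final state's coefficient on |001> equals -sqrt(2)/2.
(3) The final state's coefficient on |111> equals 0.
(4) In the final state, IIZ has expectation -1.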